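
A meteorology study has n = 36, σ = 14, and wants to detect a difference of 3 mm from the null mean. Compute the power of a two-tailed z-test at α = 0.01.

SE = σ/√n = 14/√36 = 2.333. Non-centrality λ = d/SE = 3/2.333 = 1.286. Power ≈ Φ(λ - z_{α/2}) = Φ(1.286 - 2.576) = Φ(-1.29) = 0.098.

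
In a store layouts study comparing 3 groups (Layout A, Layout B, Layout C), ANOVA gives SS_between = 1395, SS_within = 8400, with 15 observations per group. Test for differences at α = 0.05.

df_between = 2, df_within = 42. F = MS_between/MS_within = 697.5/200.0 = 3.487. F_crit ≈ 3.22. Reject H₀. At least one mean differs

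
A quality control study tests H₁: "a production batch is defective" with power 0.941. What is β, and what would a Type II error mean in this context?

β = 1 - power = 1 - 0.941 = 0.059. A Type II error is failing to reject H₀ when H₀ is false (false negative) — here, failing to conclude that a production batch is defective when in fact it is true. Consequence: shipping a defective batch — faulty products reach customers.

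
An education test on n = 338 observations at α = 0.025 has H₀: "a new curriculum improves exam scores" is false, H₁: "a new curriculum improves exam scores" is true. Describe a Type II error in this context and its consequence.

Type II error: failing to reject H₀ when it is false — concluding that a new curriculum improves exam scores is not supported when in fact it is. Consequence: keeping the old curriculum when the new one would have helped students.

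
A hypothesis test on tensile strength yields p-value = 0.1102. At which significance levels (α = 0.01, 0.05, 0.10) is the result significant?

p = 0.1102. Not significant at any of the given levels.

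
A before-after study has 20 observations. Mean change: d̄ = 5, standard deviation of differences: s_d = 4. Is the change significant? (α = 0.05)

t = d̄/(s_d/√n) = 5/(4/√20) = 5.59. df = 19, critical t = ±2.093. Reject H₀.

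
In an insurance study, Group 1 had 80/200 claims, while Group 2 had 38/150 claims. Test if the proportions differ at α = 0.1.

p̂₁ = 0.4, p̂₂ = 0.253, pooled p̂ = 0.337. z = 2.872. Critical: ±1.645. Reject H₀.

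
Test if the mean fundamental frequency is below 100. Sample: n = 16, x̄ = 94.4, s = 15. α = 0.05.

t = (94.4 - 100)/(15/√16) = -1.493, df = 15. Critical t = -1.753. Fail to reject H₀.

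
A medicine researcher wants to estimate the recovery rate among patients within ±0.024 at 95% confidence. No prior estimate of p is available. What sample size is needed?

Conservative approach: use p = 0.5 (maximizes p(1-p) = 0.25). n = z²(0.25)/E² = 1.96²×0.25/0.024² = 1667.4 → n = 1668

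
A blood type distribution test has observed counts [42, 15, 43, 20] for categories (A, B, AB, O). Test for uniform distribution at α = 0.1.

Expected = 30 each. χ² = Σ(O-E)²/E = 21.267. df = 3, critical value = 6.251. Reject H₀.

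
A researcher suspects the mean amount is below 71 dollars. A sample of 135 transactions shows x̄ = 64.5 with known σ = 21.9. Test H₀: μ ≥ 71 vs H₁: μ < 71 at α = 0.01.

z = -3.449. Critical value: -2.33. Reject H₀.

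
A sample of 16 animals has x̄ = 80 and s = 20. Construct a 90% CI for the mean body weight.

CI = x̄ ± t*(s/√n) = 80 ± 1.753(20/√16) = (71.23, 88.77)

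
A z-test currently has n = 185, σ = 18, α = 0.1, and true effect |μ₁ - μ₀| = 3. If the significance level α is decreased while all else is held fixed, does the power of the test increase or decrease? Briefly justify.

Power decreases: a smaller α raises the critical value, so less of the H₁ sampling distribution falls in the rejection region.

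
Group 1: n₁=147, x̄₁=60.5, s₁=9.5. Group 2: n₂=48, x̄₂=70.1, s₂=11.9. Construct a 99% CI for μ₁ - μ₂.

Difference = -9.6. SE = √(9.5²/147 + 11.9²/48) = 1.888. CI = (-14.46, -4.74)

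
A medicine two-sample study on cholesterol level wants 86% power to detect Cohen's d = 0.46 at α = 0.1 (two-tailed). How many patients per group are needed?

z_{α/2} = 1.645, z_β = Φ⁻¹(0.86) = 1.08. For small effect (d = 0.46): n per group = 2(z_{α/2} + z_β)²/d² = 2(1.645 + 1.08)²/0.46² = 70.2 → 71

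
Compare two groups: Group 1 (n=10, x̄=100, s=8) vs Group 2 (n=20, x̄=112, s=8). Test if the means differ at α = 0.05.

Pooled sp = 8.0. t = -3.873, df = 28. Critical t = ±2.048. Reject H₀.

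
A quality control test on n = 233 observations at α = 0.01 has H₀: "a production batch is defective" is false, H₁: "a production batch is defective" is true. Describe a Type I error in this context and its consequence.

Type I error: rejecting H₀ when it is true — concluding that a production batch is defective when in fact it is not. Consequence: scrapping a good batch — wasted material and cost for no reason.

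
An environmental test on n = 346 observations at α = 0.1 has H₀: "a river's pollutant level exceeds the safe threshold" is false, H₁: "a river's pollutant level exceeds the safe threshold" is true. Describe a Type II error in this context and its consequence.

Type II error: failing to reject H₀ when it is false — concluding that a river's pollutant level exceeds the safe threshold is not supported when in fact it is. Consequence: allowing unsafe pollution to continue.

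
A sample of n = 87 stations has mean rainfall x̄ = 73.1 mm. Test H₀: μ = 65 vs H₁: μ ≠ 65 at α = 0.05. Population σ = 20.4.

z = (x̄ - μ₀)/(σ/√n) = (73.1 - 65)/(20.4/√87) = 3.704. Critical value: ±1.96. Since |3.704| > 1.96, Reject H₀.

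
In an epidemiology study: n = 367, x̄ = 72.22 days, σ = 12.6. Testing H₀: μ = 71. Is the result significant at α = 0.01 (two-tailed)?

z = (72.22 - 71)/(12.6/√367) = 1.855. Since |z| ≤ 2.576, not significant at α = 0.01.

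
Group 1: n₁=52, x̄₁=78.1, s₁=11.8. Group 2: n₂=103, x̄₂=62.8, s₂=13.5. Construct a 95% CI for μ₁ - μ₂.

Difference = 15.3. SE = √(11.8²/52 + 13.5²/103) = 2.109. CI = (11.17, 19.43)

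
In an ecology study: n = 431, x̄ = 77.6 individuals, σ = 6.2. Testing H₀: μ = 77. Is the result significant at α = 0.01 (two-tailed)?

z = (77.6 - 77)/(6.2/√431) = 2.009. Since |z| ≤ 2.576, not significant at α = 0.01.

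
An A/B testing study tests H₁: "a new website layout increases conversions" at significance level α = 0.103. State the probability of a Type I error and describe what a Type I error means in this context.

P(Type I error) = α = 0.103. A Type I error is rejecting H₀ when H₀ is actually true (false positive) — here, concluding that a new website layout increases conversions when in fact this is not the case. Consequence: rolling out a layout that doesn't actually help — wasted engineering effort.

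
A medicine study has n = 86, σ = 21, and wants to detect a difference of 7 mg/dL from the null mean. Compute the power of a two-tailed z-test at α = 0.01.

SE = σ/√n = 21/√86 = 2.264. Non-centrality λ = d/SE = 7/2.264 = 3.091. Power ≈ Φ(λ - z_{α/2}) = Φ(3.091 - 2.576) = Φ(0.515) = 0.697.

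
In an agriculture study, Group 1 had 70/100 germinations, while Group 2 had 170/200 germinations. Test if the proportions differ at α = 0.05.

p̂₁ = 0.7, p̂₂ = 0.85, pooled p̂ = 0.8. z = -3.062. Critical: ±1.96. Reject H₀.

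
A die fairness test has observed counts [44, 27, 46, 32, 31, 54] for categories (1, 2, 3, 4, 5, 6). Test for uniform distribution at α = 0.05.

Expected = 39 each. χ² = Σ(O-E)²/E = 14.256. df = 5, critical value = 11.07. Reject H₀.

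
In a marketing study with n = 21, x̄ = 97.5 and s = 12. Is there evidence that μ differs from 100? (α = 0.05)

t = (x̄ - μ₀)/(s/√n) = (97.5 - 100)/(12/√21) = -0.955. df = 20, critical t = ±2.086. Fail to reject H₀.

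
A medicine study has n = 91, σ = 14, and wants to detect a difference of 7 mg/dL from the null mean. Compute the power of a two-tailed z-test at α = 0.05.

SE = σ/√n = 14/√91 = 1.468. Non-centrality λ = d/SE = 7/1.468 = 4.77. Power ≈ Φ(λ - z_{α/2}) = Φ(4.77 - 1.96) = Φ(2.81) = 0.998.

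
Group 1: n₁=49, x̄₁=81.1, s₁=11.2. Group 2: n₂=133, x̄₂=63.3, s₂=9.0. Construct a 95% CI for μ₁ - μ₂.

Difference = 17.8. SE = √(11.2²/49 + 9.0²/133) = 1.78. CI = (14.31, 21.29)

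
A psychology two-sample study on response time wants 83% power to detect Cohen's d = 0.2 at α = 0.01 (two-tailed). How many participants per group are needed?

z_{α/2} = 2.576, z_β = Φ⁻¹(0.83) = 0.954. For small effect (d = 0.2): n per group = 2(z_{α/2} + z_β)²/d² = 2(2.576 + 0.954)²/0.2² = 623.04 → 624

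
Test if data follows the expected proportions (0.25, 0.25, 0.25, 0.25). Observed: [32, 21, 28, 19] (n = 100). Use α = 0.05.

Expected: [25.0, 25.0, 25.0, 25.0]. χ² = 4.4. df = 3, critical = 7.815. Fail to reject H₀.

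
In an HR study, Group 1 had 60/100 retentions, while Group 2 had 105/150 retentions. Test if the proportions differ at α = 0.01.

p̂₁ = 0.6, p̂₂ = 0.7, pooled p̂ = 0.66. z = -1.635. Critical: ±2.576. Fail to reject H₀.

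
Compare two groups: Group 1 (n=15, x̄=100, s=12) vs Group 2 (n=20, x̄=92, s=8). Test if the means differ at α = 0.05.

Pooled sp = 9.9. t = 2.367, df = 33. Critical t = ±2.035. Reject H₀.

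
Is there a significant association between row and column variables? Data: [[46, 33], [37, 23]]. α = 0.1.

χ² = 0.168. df = 1, critical = 2.706. Fail to reject H₀. No evidence of dependence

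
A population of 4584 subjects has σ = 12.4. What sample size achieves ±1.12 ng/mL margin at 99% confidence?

Without FPC: n₀ = (2.576×12.4/1.12)² = 813.39. With FPC: n = n₀N/(n₀+N-1) = 690.9 → n = 691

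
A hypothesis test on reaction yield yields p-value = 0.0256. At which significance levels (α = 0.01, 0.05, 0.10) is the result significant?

p = 0.0256. Significant at: α = 0.05, 0.1.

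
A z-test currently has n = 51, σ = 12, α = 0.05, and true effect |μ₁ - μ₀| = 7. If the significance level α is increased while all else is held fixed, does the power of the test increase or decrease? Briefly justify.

Power increases: a larger α lowers the critical value, so more of the H₁ sampling distribution falls in the rejection region.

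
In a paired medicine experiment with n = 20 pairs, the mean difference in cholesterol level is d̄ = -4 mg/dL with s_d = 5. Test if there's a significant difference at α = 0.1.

t = d̄/(s_d/√n) = -4/(5/√20) = -3.578. df = 19, critical t = ±1.729. Reject H₀.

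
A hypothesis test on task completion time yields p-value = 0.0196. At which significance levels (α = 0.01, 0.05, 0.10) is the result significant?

p = 0.0196. Significant at: α = 0.05, 0.1.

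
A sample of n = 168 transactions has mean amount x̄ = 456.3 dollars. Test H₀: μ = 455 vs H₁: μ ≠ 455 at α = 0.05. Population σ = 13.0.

z = (x̄ - μ₀)/(σ/√n) = (456.3 - 455)/(13.0/√168) = 1.296. Critical value: ±1.96. Since |1.296| ≤ 1.96, Fail to reject H₀.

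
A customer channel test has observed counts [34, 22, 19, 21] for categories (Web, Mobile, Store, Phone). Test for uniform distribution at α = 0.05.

Expected = 24 each. χ² = Σ(O-E)²/E = 5.75. df = 3, critical value = 7.815. Fail to reject H₀.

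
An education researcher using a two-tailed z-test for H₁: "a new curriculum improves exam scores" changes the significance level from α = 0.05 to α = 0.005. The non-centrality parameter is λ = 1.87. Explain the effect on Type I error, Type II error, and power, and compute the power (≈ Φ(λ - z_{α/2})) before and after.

Decreasing α from 0.05 to 0.005:
• Type I error rate decreases (α is the Type I rate by definition).
• Critical value moves from z_{α/2} = 1.96 to 2.807, so power = Φ(λ - z_{α/2}) goes from Φ(1.87 - 1.96) = 0.464 to Φ(1.87 - 2.807) = 0.174.
• Type II error rate β = 1 - power therefore increases (0.536 → 0.826).
Appropriate when false positives are costly — here, adopting a curriculum that gives no real benefit — disruption for nothing.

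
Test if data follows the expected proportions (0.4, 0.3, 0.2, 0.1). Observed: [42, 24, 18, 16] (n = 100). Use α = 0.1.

Expected: [40.0, 30.0, 20.0, 10.0]. χ² = 5.1. df = 3, critical = 6.251. Fail to reject H₀.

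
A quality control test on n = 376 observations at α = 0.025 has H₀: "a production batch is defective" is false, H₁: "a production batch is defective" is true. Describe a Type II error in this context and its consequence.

Type II error: failing to reject H₀ when it is false — concluding that a production batch is defective is not supported when in fact it is. Consequence: shipping a defective batch — faulty products reach customers.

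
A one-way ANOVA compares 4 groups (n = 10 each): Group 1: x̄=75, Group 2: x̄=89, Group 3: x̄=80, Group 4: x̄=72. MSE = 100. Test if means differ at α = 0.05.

Grand mean = 79.0. SS_between = 1660.0, MS_between = 553.33. F = 5.533, F_crit ≈ 2.866. Reject H₀.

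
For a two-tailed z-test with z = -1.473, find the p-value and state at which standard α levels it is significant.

p = 2·P(Z > |-1.473|) = 2·(1 - Φ(1.473)) ≈ 0.1408. Not significant at any standard level.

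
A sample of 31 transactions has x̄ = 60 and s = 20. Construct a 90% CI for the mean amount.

CI = x̄ ± t*(s/√n) = 60 ± 1.697(20/√31) = (53.9, 66.1)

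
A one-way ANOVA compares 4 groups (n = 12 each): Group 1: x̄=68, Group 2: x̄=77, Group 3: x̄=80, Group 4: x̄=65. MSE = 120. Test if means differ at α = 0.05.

Grand mean = 72.5. SS_between = 1836.0, MS_between = 612.0. F = 5.1, F_crit ≈ 2.816. Reject H₀.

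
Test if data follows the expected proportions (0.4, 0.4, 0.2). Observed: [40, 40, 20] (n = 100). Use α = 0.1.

Expected: [40.0, 40.0, 20.0]. χ² = 0.0. df = 2, critical = 4.605. Fail to reject H₀.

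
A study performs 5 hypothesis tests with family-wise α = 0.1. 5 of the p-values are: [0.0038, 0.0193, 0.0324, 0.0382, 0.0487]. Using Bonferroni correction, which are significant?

Bonferroni α = 0.1/5 = 0.02. Significant p-values: [0.0038, 0.0193]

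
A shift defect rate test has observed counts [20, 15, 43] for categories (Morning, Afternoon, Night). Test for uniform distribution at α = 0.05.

Expected = 26 each. χ² = Σ(O-E)²/E = 17.154. df = 2, critical value = 5.991. Reject H₀.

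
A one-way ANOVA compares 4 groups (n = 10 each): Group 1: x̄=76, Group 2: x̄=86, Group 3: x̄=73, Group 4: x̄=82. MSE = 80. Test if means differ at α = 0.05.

Grand mean = 79.25. SS_between = 1027.5, MS_between = 342.5. F = 4.281, F_crit ≈ 2.866. Reject H₀.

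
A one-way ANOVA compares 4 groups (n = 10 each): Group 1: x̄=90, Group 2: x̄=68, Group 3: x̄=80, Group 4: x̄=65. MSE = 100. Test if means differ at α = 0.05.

Grand mean = 75.75. SS_between = 3967.5, MS_between = 1322.5. F = 13.225, F_crit ≈ 2.866. Reject H₀.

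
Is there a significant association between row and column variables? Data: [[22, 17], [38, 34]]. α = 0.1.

χ² = 0.134. df = 1, critical = 2.706. Fail to reject H₀. No evidence of dependence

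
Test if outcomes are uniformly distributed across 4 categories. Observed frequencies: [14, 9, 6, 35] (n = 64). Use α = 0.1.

Expected = 16 each. χ² = Σ(O-E)²/E = 32.125. df = 3, critical value = 6.251. Reject H₀.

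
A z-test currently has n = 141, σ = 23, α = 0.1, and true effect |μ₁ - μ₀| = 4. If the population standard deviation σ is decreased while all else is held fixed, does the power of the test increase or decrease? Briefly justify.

Power increases: a smaller σ shrinks the standard error σ/√n, moving the sampling distribution under H₁ further from the critical value.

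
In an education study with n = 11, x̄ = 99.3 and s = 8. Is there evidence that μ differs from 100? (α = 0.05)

t = (x̄ - μ₀)/(s/√n) = (99.3 - 100)/(8/√11) = -0.29. df = 10, critical t = ±2.228. Fail to reject H₀.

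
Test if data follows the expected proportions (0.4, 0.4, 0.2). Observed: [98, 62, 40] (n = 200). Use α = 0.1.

Expected: [80.0, 80.0, 40.0]. χ² = 8.1. df = 2, critical = 4.605. Reject H₀.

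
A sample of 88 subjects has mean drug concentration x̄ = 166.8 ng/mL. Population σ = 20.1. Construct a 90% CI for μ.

CI = x̄ ± z*(σ/√n) = 166.8 ± 1.645(20.1/√88) = 166.8 ± 3.52 = (163.28, 170.32)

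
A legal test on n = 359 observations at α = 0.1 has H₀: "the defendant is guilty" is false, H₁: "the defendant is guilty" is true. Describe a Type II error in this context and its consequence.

Type II error: failing to reject H₀ when it is false — concluding that the defendant is guilty is not supported when in fact it is. Consequence: acquitting a guilty person.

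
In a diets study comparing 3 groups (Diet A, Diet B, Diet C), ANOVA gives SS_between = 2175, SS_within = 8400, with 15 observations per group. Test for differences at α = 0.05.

df_between = 2, df_within = 42. F = MS_between/MS_within = 1087.5/200.0 = 5.438. F_crit ≈ 3.22. Reject H₀. At least one mean differs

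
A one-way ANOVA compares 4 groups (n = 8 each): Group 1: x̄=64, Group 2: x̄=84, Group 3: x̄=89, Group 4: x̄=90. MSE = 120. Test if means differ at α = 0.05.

Grand mean = 81.75. SS_between = 3526.0, MS_between = 1175.33. F = 9.794, F_crit ≈ 2.947. Reject H₀.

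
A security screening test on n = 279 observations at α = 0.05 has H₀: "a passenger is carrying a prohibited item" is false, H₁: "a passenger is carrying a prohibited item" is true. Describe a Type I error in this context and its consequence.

Type I error: rejecting H₀ when it is true — concluding that a passenger is carrying a prohibited item when in fact it is not. Consequence: detaining an innocent passenger — delay and inconvenience.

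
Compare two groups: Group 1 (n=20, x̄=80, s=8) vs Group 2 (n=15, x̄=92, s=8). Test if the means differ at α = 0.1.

Pooled sp = 8.0. t = -4.392, df = 33. Critical t = ±1.692. Reject H₀.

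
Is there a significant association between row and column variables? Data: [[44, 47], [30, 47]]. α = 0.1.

χ² = 1.492. df = 1, critical = 2.706. Fail to reject H₀. No evidence of dependence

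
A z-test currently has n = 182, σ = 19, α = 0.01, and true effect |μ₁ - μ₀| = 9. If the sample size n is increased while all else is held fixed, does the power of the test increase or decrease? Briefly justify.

Power increases: a larger n shrinks the standard error σ/√n, moving the sampling distribution under H₁ further from the critical value.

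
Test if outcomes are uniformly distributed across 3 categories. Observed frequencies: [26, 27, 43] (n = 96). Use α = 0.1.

Expected = 32 each. χ² = Σ(O-E)²/E = 5.688. df = 2, critical value = 4.605. Reject H₀.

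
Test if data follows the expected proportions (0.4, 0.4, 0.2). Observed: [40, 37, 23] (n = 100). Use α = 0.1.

Expected: [40.0, 40.0, 20.0]. χ² = 0.675. df = 2, critical = 4.605. Fail to reject H₀.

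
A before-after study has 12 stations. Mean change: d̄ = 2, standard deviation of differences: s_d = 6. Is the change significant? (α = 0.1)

t = d̄/(s_d/√n) = 2/(6/√12) = 1.155. df = 11, critical t = ±1.796. Fail to reject H₀.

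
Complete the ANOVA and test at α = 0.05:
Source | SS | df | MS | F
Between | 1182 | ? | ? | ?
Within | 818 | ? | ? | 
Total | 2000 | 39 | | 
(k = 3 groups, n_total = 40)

df_between = 2, df_within = 37. MS_between = 591.0, MS_within = 22.11. F = 26.732, F_crit ≈ 3.252. Reject H₀.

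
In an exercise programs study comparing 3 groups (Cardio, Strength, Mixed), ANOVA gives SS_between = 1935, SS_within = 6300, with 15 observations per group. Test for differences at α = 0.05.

df_between = 2, df_within = 42. F = MS_between/MS_within = 967.5/150.0 = 6.45. F_crit ≈ 3.22. Reject H₀. At least one mean differs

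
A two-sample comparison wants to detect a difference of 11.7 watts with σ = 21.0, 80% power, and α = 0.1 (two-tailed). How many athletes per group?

n per group = 2(z_α/2 + z_β)²σ²/d² = 2×(1.645 + 0.84)²×21.0²/11.7² = 39.8 → n = 40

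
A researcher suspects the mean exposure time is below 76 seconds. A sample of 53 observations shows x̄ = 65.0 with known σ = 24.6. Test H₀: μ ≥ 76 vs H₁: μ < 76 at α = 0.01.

z = -3.255. Critical value: -2.33. Reject H₀.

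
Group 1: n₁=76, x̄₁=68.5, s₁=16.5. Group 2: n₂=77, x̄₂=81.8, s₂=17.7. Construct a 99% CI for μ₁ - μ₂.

Difference = -13.3. SE = √(16.5²/76 + 17.7²/77) = 2.766. CI = (-20.43, -6.17)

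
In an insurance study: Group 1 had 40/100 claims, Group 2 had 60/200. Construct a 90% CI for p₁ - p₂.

p̂₁ = 0.4, p̂₂ = 0.3. Difference = 0.1. CI = (0.003, 0.197)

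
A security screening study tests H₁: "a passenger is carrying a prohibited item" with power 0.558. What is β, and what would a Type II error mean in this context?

β = 1 - power = 1 - 0.558 = 0.442. A Type II error is failing to reject H₀ when H₀ is false (false negative) — here, failing to conclude that a passenger is carrying a prohibited item when in fact it is true. Consequence: letting a prohibited item through — security breach.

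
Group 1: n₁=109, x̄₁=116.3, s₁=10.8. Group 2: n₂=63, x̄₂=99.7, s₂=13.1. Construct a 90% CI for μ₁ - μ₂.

Difference = 16.6. SE = √(10.8²/109 + 13.1²/63) = 1.948. CI = (13.4, 19.8)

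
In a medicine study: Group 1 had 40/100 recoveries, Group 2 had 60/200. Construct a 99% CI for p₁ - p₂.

p̂₁ = 0.4, p̂₂ = 0.3. Difference = 0.1. CI = (-0.051, 0.251)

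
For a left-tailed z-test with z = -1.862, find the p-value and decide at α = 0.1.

p = P(Z < -1.862) = Φ(-1.862) ≈ 0.0313. Since p < 0.1, reject H₀ (significant) at α = 0.1.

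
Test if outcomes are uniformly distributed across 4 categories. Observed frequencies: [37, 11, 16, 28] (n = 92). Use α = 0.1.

Expected = 23 each. χ² = Σ(O-E)²/E = 18.0. df = 3, critical value = 6.251. Reject H₀.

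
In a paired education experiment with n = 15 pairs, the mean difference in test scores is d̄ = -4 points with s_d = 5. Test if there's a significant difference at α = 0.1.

t = d̄/(s_d/√n) = -4/(5/√15) = -3.098. df = 14, critical t = ±1.761. Reject H₀.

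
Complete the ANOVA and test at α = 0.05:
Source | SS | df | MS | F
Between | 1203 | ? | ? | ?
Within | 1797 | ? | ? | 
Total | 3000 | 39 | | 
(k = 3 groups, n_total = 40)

df_between = 2, df_within = 37. MS_between = 601.5, MS_within = 48.57. F = 12.385, F_crit ≈ 3.252. Reject H₀.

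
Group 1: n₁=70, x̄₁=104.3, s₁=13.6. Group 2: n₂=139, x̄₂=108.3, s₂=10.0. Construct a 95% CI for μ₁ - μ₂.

Difference = -4.0. SE = √(13.6²/70 + 10.0²/139) = 1.833. CI = (-7.59, -0.41)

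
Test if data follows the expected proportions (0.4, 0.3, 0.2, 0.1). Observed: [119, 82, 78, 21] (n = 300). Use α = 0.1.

Expected: [120.0, 90.0, 60.0, 30.0]. χ² = 8.819. df = 3, critical = 6.251. Reject H₀.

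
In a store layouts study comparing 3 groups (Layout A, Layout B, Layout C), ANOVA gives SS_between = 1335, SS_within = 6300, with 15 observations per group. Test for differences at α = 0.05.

df_between = 2, df_within = 42. F = MS_between/MS_within = 667.5/150.0 = 4.45. F_crit ≈ 3.22. Reject H₀. At least one mean differs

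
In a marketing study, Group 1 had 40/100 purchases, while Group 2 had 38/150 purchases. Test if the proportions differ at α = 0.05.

p̂₁ = 0.4, p̂₂ = 0.253, pooled p̂ = 0.312. z = 2.452. Critical: ±1.96. Reject H₀.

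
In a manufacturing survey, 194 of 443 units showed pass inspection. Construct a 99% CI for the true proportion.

p̂ = 0.438. CI = p̂ ± z*√(p̂(1-p̂)/n) = (0.377, 0.499)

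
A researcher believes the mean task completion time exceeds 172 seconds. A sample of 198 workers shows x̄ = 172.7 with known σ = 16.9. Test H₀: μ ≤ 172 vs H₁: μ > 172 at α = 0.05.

z = 0.583. Critical value: 1.645. Fail to reject H₀.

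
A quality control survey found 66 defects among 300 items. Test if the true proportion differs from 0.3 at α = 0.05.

p̂ = 0.22, p₀ = 0.3. z = (p̂ - p₀)/√(p₀(1-p₀)/n) = -3.024. Critical: ±1.96. Reject H₀.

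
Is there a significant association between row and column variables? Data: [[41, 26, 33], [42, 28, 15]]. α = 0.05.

χ² = 5.657. df = 2, critical = 5.991. Fail to reject H₀. No evidence of dependence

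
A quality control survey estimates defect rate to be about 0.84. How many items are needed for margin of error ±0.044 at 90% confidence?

n = z²p(1-p)/E² = 1.645²×0.84×0.16/0.044² = 187.9 → n = 188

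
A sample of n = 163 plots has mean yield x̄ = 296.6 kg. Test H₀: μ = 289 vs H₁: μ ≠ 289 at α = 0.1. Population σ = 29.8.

z = (x̄ - μ₀)/(σ/√n) = (296.6 - 289)/(29.8/√163) = 3.256. Critical value: ±1.645. Since |3.256| > 1.645, Reject H₀.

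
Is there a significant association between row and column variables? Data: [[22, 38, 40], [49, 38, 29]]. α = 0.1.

χ² = 10.896. df = 2, critical = 4.605. Reject H₀. Variables are dependent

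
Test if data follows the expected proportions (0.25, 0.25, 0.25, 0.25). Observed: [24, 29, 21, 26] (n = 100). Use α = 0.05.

Expected: [25.0, 25.0, 25.0, 25.0]. χ² = 1.36. df = 3, critical = 7.815. Fail to reject H₀.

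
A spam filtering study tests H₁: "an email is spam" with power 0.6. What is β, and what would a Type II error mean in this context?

β = 1 - power = 1 - 0.6 = 0.4. A Type II error is failing to reject H₀ when H₀ is false (false negative) — here, failing to conclude that an email is spam when in fact it is true. Consequence: a spam email lands in the inbox.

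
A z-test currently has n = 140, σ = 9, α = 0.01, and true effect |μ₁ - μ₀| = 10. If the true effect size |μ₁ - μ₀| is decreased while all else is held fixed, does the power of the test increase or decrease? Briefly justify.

Power decreases: a smaller true effect decreases the non-centrality λ = |μ₁ - μ₀|/(σ/√n).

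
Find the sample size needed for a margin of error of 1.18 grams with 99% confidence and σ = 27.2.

n = (z*σ/E)² = (2.576×27.2/1.18)² = 3525.9 → n = 3526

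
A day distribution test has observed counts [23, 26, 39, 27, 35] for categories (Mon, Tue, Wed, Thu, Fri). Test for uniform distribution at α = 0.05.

Expected = 30 each. χ² = Σ(O-E)²/E = 6.0. df = 4, critical value = 9.488. Fail to reject H₀.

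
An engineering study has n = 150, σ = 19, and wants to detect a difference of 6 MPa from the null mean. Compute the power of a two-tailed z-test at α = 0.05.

SE = σ/√n = 19/√150 = 1.551. Non-centrality λ = d/SE = 6/1.551 = 3.868. Power ≈ Φ(λ - z_{α/2}) = Φ(3.868 - 1.96) = Φ(1.908) = 0.972.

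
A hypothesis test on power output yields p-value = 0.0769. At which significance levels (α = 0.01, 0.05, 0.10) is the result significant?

p = 0.0769. Significant at: α = 0.1.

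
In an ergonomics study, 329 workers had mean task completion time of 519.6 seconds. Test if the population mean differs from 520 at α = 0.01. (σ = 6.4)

z = (x̄ - μ₀)/(σ/√n) = (519.6 - 520)/(6.4/√329) = -1.134. Critical value: ±2.576. Since |-1.134| ≤ 2.576, Fail to reject H₀.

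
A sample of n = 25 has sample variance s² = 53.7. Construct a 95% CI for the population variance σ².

df = 24. χ²_{0.025} = 39.364, χ²_{0.975} = 12.401. CI for σ² = ((n-1)s²/χ²_{α/2}, (n-1)s²/χ²_{1-α/2}) = (24·53.7/39.364, 24·53.7/12.401) = (32.74, 103.93)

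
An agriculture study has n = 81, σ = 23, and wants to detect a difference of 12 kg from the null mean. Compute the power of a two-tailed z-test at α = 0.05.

SE = σ/√n = 23/√81 = 2.556. Non-centrality λ = d/SE = 12/2.556 = 4.696. Power ≈ Φ(λ - z_{α/2}) = Φ(4.696 - 1.96) = Φ(2.736) = 0.997.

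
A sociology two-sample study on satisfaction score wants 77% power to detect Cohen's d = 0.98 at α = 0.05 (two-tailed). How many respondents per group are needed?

z_{α/2} = 1.96, z_β = Φ⁻¹(0.77) = 0.739. For large effect (d = 0.98): n per group = 2(z_{α/2} + z_β)²/d² = 2(1.96 + 0.739)²/0.98² = 15.2 → 16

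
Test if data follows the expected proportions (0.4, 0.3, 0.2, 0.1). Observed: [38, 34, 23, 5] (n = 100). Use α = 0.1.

Expected: [40.0, 30.0, 20.0, 10.0]. χ² = 3.583. df = 3, critical = 6.251. Fail to reject H₀.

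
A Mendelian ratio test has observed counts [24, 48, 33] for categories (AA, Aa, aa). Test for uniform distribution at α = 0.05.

Expected = 35 each. χ² = Σ(O-E)²/E = 8.4. df = 2, critical value = 5.991. Reject H₀.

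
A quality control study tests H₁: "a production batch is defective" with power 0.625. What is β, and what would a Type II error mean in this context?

β = 1 - power = 1 - 0.625 = 0.375. A Type II error is failing to reject H₀ when H₀ is false (false negative) — here, failing to conclude that a production batch is defective when in fact it is true. Consequence: shipping a defective batch — faulty products reach customers.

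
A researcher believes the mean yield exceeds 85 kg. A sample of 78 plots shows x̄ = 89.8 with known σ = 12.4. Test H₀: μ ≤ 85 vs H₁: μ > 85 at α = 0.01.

z = 3.419. Critical value: 2.33. Reject H₀.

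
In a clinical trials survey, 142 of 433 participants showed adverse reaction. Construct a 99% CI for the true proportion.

p̂ = 0.328. CI = p̂ ± z*√(p̂(1-p̂)/n) = (0.27, 0.386)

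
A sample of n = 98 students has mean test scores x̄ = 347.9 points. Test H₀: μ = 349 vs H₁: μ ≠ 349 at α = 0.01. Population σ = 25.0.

z = (x̄ - μ₀)/(σ/√n) = (347.9 - 349)/(25.0/√98) = -0.436. Critical value: ±2.576. Since |-0.436| ≤ 2.576, Fail to reject H₀.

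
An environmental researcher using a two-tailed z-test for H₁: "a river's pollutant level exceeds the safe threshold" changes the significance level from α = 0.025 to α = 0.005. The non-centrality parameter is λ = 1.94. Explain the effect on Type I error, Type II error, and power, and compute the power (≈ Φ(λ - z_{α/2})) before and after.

Decreasing α from 0.025 to 0.005:
• Type I error rate decreases (α is the Type I rate by definition).
• Critical value moves from z_{α/2} = 2.241 to 2.807, so power = Φ(λ - z_{α/2}) goes from Φ(1.94 - 2.241) = 0.382 to Φ(1.94 - 2.807) = 0.193.
• Type II error rate β = 1 - power therefore increases (0.618 → 0.807).
Appropriate when false positives are costly — here, shutting down a compliant factory unnecessarily.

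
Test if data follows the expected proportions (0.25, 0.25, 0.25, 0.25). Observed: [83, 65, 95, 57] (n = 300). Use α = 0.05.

Expected: [75.0, 75.0, 75.0, 75.0]. χ² = 11.84. df = 3, critical = 7.815. Reject H₀.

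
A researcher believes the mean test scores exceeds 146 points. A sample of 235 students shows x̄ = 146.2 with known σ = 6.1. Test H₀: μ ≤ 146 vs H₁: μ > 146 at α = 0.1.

z = 0.503. Critical value: 1.28. Fail to reject H₀.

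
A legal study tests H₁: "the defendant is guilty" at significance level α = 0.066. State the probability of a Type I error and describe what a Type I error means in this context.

P(Type I error) = α = 0.066. A Type I error is rejecting H₀ when H₀ is actually true (false positive) — here, concluding that the defendant is guilty when in fact this is not the case. Consequence: convicting an innocent person.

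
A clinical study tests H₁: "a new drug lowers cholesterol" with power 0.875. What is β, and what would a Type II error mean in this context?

β = 1 - power = 1 - 0.875 = 0.125. A Type II error is failing to reject H₀ when H₀ is false (false negative) — here, failing to conclude that a new drug lowers cholesterol when in fact it is true. Consequence: shelving an effective drug — patients miss out on a treatment that would have helped.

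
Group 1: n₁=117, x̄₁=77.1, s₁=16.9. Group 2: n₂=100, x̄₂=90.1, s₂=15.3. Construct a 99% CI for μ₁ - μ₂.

Difference = -13.0. SE = √(16.9²/117 + 15.3²/100) = 2.187. CI = (-18.63, -7.37)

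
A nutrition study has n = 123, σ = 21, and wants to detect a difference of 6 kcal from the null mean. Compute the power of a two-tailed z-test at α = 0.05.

SE = σ/√n = 21/√123 = 1.894. Non-centrality λ = d/SE = 6/1.894 = 3.169. Power ≈ Φ(λ - z_{α/2}) = Φ(3.169 - 1.96) = Φ(1.209) = 0.887.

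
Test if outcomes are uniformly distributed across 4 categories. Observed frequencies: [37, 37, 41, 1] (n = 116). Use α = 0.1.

Expected = 29 each. χ² = Σ(O-E)²/E = 36.414. df = 3, critical value = 6.251. Reject H₀.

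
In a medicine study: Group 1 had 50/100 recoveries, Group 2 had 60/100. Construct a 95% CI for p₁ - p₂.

p̂₁ = 0.5, p̂₂ = 0.6. Difference = -0.1. CI = (-0.237, 0.037)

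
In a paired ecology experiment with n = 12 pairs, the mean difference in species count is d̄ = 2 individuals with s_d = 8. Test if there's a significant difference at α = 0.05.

t = d̄/(s_d/√n) = 2/(8/√12) = 0.866. df = 11, critical t = ±2.201. Fail to reject H₀.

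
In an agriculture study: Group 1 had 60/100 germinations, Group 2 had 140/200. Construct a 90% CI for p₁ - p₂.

p̂₁ = 0.6, p̂₂ = 0.7. Difference = -0.1. CI = (-0.197, -0.003)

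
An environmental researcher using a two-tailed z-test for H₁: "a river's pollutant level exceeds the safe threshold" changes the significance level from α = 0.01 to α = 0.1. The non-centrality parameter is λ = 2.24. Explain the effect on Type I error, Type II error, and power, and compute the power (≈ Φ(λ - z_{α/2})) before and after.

Increasing α from 0.01 to 0.1:
• Type I error rate increases (α is the Type I rate by definition).
• Critical value moves from z_{α/2} = 2.576 to 1.645, so power = Φ(λ - z_{α/2}) goes from Φ(2.24 - 2.576) = 0.368 to Φ(2.24 - 1.645) = 0.724.
• Type II error rate β = 1 - power therefore decreases (0.632 → 0.276).
Appropriate when false negatives are costly — here, allowing unsafe pollution to continue.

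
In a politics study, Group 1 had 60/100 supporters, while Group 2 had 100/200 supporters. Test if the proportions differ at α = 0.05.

p̂₁ = 0.6, p̂₂ = 0.5, pooled p̂ = 0.533. z = 1.637. Critical: ±1.96. Fail to reject H₀.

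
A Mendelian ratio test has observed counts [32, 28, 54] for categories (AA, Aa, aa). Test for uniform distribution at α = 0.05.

Expected = 38 each. χ² = Σ(O-E)²/E = 10.316. df = 2, critical value = 5.991. Reject H₀.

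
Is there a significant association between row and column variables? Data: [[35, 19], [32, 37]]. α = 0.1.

χ² = 4.153. df = 1, critical = 2.706. Reject H₀. Variables are dependent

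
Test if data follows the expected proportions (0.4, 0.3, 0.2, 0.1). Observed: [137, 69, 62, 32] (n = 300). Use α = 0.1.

Expected: [120.0, 90.0, 60.0, 30.0]. χ² = 7.508. df = 3, critical = 6.251. Reject H₀.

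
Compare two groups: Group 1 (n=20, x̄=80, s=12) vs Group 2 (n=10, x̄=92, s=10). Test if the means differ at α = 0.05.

Pooled sp = 11.4. t = -2.719, df = 28. Critical t = ±2.048. Reject H₀.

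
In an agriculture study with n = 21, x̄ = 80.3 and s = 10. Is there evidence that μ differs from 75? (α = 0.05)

t = (x̄ - μ₀)/(s/√n) = (80.3 - 75)/(10/√21) = 2.429. df = 20, critical t = ±2.086. Reject H₀.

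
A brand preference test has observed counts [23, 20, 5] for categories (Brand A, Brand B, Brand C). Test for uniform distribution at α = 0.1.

Expected = 16 each. χ² = Σ(O-E)²/E = 11.625. df = 2, critical value = 4.605. Reject H₀.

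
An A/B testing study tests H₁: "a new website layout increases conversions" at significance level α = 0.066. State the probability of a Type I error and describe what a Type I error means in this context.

P(Type I error) = α = 0.066. A Type I error is rejecting H₀ when H₀ is actually true (false positive) — here, concluding that a new website layout increases conversions when in fact this is not the case. Consequence: rolling out a layout that doesn't actually help — wasted engineering effort.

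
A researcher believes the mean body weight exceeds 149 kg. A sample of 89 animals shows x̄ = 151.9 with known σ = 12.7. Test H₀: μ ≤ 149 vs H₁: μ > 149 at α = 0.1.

z = 2.154. Critical value: 1.28. Reject H₀.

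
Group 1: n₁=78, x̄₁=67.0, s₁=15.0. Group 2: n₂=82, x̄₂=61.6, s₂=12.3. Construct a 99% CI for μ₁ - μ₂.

Difference = 5.4. SE = √(15.0²/78 + 12.3²/82) = 2.175. CI = (-0.2, 11.0)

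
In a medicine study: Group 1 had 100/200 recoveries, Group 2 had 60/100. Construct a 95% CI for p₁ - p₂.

p̂₁ = 0.5, p̂₂ = 0.6. Difference = -0.1. CI = (-0.218, 0.018)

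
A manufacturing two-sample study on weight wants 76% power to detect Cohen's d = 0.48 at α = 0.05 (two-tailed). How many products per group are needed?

z_{α/2} = 1.96, z_β = Φ⁻¹(0.76) = 0.706. For small effect (d = 0.48): n per group = 2(z_{α/2} + z_β)²/d² = 2(1.96 + 0.706)²/0.48² = 61.7 → 62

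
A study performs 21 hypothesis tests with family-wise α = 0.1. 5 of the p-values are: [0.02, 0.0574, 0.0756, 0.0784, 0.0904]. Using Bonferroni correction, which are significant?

Bonferroni α = 0.1/21 = 0.00476. None of the given p-values are significant.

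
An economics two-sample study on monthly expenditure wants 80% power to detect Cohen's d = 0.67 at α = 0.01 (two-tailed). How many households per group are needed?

z_{α/2} = 2.576, z_β = Φ⁻¹(0.8) = 0.842. For medium effect (d = 0.67): n per group = 2(z_{α/2} + z_β)²/d² = 2(2.576 + 0.842)²/0.67² = 52.1 → 53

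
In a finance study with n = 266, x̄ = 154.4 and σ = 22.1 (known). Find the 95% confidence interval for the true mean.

CI = x̄ ± z*(σ/√n) = 154.4 ± 1.96(22.1/√266) = 154.4 ± 2.66 = (151.74, 157.06)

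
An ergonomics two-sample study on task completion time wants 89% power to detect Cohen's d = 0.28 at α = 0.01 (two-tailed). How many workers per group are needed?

z_{α/2} = 2.576, z_β = Φ⁻¹(0.89) = 1.227. For small effect (d = 0.28): n per group = 2(z_{α/2} + z_β)²/d² = 2(2.576 + 1.227)²/0.28² = 368.9 → 369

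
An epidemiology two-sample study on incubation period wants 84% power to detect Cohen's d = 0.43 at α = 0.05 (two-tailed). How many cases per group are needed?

z_{α/2} = 1.96, z_β = Φ⁻¹(0.84) = 0.994. For small effect (d = 0.43): n per group = 2(z_{α/2} + z_β)²/d² = 2(1.96 + 0.994)²/0.43² = 94.4 → 95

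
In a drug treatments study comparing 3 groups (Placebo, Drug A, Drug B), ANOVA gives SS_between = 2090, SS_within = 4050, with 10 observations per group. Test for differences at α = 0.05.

df_between = 2, df_within = 27. F = MS_between/MS_within = 1045.0/150.0 = 6.967. F_crit ≈ 3.354. Reject H₀. At least one mean differs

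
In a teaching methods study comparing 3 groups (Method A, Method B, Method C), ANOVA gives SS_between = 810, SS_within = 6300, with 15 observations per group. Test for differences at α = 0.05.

df_between = 2, df_within = 42. F = MS_between/MS_within = 405.0/150.0 = 2.7. F_crit ≈ 3.22. Fail to reject H₀.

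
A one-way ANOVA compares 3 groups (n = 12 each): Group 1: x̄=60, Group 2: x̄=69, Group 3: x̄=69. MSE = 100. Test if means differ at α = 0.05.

Grand mean = 66.0. SS_between = 648.0, MS_between = 324.0. F = 3.24, F_crit ≈ 3.285. Fail to reject H₀.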